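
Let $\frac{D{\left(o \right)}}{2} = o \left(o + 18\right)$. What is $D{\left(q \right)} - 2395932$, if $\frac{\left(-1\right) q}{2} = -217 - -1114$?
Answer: $3976356$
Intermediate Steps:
$q = -1794$ ($q = - 2 \left(-217 - -1114\right) = - 2 \left(-217 + 1114\right) = \left(-2\right) 897 = -1794$)
$D{\left(o \right)} = 2 o \left(18 + o\right)$ ($D{\left(o \right)} = 2 o \left(o + 18\right) = 2 o \left(18 + o\right)$)
$D{\left(q \right)} - 2395932 = 2 \left(-1794\right) \left(18 - 1794\right) - 2395932 = 2 \left(-1794\right) \left(-1776\right) - 2395932 = 6372288 - 2395932 = 3976356$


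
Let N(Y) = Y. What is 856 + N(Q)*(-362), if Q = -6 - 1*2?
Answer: 3752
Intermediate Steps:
Q = -8 (Q = -6 - 2 = -8)
856 + N(Q)*(-362) = 856 - 8*(-362) = 856 + 2896 = 3752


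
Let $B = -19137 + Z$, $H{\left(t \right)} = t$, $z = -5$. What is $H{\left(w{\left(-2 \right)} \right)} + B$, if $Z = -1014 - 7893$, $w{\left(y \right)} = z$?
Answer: $-28049$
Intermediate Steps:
$w{\left(y \right)} = -5$
$Z = -8907$ ($Z = -1014 - 7893 = -8907$)
$B = -28044$ ($B = -19137 - 8907 = -28044$)
$H{\left(w{\left(-2 \right)} \right)} + B = -5 - 28044 = -28049$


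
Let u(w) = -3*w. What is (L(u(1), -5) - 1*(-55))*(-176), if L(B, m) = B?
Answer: -9152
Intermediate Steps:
(L(u(1), -5) - 1*(-55))*(-176) = (-3*1 - 1*(-55))*(-176) = (-3 + 55)*(-176) = 52*(-176) = -9152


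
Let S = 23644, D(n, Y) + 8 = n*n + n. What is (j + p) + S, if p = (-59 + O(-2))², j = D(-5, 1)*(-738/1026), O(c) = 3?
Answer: 508656/19 ≈ 26771.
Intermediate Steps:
D(n, Y) = -8 + n + n² (D(n, Y) = -8 + (n*n + n) = -8 + (n² + n) = -8 + (n + n²) = -8 + n + n²)
j = -164/19 (j = (-8 - 5 + (-5)²)*(-738/1026) = (-8 - 5 + 25)*(-738*1/1026) = 12*(-41/57) = -164/19 ≈ -8.6316)
p = 3136 (p = (-59 + 3)² = (-56)² = 3136)
(j + p) + S = (-164/19 + 3136) + 23644 = 59420/19 + 23644 = 508656/19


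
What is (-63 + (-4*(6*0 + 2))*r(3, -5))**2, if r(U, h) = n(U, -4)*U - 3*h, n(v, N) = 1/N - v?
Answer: 11025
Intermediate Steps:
r(U, h) = -3*h + U*(-1/4 - U) (r(U, h) = (1/(-4) - U)*U - 3*h = (-1/4 - U)*U - 3*h = U*(-1/4 - U) - 3*h = -3*h + U*(-1/4 - U))
(-63 + (-4*(6*0 + 2))*r(3, -5))**2 = (-63 + (-4*(6*0 + 2))*(-1*3**2 - 3*(-5) - 1/4*3))**2 = (-63 + (-4*(0 + 2))*(-1*9 + 15 - 3/4))**2 = (-63 + (-4*2)*(-9 + 15 - 3/4))**2 = (-63 - 8*21/4)**2 = (-63 - 42)**2 = (-105)**2 = 11025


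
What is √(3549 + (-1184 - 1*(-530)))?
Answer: √2895 ≈ 53.805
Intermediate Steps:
√(3549 + (-1184 - 1*(-530))) = √(3549 + (-1184 + 530)) = √(3549 - 654) = √2895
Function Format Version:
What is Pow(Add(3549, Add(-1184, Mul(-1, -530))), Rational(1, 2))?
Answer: Pow(2895, Rational(1, 2)) ≈ 53.805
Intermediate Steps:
Pow(Add(3549, Add(-1184, Mul(-1, -530))), Rational(1, 2)) = Pow(Add(3549, Add(-1184, 530)), Rational(1, 2)) = Pow(Add(3549, -654), Rational(1, 2)) = Pow(2895, Rational(1, 2))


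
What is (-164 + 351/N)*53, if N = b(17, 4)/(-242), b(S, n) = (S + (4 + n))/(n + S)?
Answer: -94757746/25 ≈ -3.7903e+6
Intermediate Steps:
b(S, n) = (4 + S + n)/(S + n)
N = -25/5082 (N = ((4 + 17 + 4)/(17 + 4))/(-242) = (25/21)*(-1/242) = -25/5082 ≈ -0.0049193)
(-164 + 351/N)*53 = (-164 + 351/(-25/5082))*53 = (-164 + 351*(-5082/25))*53 = (-164 - 1783782/25)*53 = -1787882/25*53 = -94757746/25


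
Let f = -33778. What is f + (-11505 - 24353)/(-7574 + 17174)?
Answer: -162152329/4800 ≈ -33782.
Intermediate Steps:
f + (-11505 - 24353)/(-7574 + 17174) = -33778 + (-11505 - 24353)/(-7574 + 17174) = -33778 - 35858/9600 = -33778 - 35858*1/9600 = -33778 - 17929/4800 = -162152329/4800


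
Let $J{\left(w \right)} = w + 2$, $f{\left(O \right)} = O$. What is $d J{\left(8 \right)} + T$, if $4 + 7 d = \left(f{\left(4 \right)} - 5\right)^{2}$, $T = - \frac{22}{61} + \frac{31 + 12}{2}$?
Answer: $\frac{14393}{854} \approx 16.854$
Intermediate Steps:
$J{\left(w \right)} = 2 + w$
$T = \frac{2579}{122}$ ($T = \left(-22\right) \frac{1}{61} + 43 \cdot \frac{1}{2} = - \frac{22}{61} + \frac{43}{2} = \frac{2579}{122} \approx 21.139$)
$d = - \frac{3}{7}$ ($d = - \frac{4}{7} + \frac{\left(4 - 5\right)^{2}}{7} = - \frac{4}{7} + \frac{\left(-1\right)^{2}}{7} = - \frac{4}{7} + \frac{1}{7} \cdot 1 = - \frac{4}{7} + \frac{1}{7} = - \frac{3}{7} \approx -0.42857$)
$d J{\left(8 \right)} + T = - \frac{3 \left(2 + 8\right)}{7} + \frac{2579}{122} = \left(- \frac{3}{7}\right) 10 + \frac{2579}{122} = - \frac{30}{7} + \frac{2579}{122} = \frac{14393}{854}$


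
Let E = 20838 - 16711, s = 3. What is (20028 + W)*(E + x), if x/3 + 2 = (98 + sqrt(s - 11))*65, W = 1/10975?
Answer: 5106343409531/10975 + 17144969478*I*sqrt(2)/2195 ≈ 4.6527e+8 + 1.1046e+7*I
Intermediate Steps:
E = 4127
W = 1/10975 ≈ 9.1116e-5
x = 19104 + 390*I*sqrt(2) (x = -6 + 3*((98 + sqrt(3 - 11))*65) = -6 + 3*((98 + sqrt(-8))*65) = -6 + 3*((98 + 2*I*sqrt(2))*65) = -6 + 3*(6370 + 130*I*sqrt(2)) = -6 + (19110 + 390*I*sqrt(2)) = 19104 + 390*I*sqrt(2) ≈ 19104.0 + 551.54*I)
(20028 + W)*(E + x) = (20028 + 1/10975)*(4127 + (19104 + 390*I*sqrt(2))) = 219807301*(23231 + 390*I*sqrt(2))/10975 = 5106343409531/10975 + 17144969478*I*sqrt(2)/2195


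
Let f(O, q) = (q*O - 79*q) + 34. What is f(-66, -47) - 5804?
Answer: 1045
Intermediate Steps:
f(O, q) = 34 - 79*q + O*q (f(O, q) = (O*q - 79*q) + 34 = (-79*q + O*q) + 34 = 34 - 79*q + O*q)
f(-66, -47) - 5804 = (34 - 79*(-47) - 66*(-47)) - 5804 = (34 + 3713 + 3102) - 5804 = 6849 - 5804 = 1045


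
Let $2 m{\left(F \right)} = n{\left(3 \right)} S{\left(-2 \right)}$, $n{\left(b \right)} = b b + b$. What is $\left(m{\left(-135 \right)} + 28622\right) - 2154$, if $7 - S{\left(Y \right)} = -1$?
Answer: $26516$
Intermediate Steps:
$S{\left(Y \right)} = 8$ ($S{\left(Y \right)} = 7 - -1 = 7 + 1 = 8$)
$n{\left(b \right)} = b + b^{2}$ ($n{\left(b \right)} = b^{2} + b = b + b^{2}$)
$m{\left(F \right)} = 48$ ($m{\left(F \right)} = \frac{3 \left(1 + 3\right) 8}{2} = \frac{3 \cdot 4 \cdot 8}{2} = \frac{12 \cdot 8}{2} = \frac{1}{2} \cdot 96 = 48$)
$\left(m{\left(-135 \right)} + 28622\right) - 2154 = \left(48 + 28622\right) - 2154 = 28670 - 2154 = 26516$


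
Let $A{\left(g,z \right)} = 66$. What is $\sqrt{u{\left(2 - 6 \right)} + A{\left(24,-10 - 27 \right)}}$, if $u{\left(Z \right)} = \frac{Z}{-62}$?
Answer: $\frac{32 \sqrt{62}}{31} \approx 8.128$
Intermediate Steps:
$u{\left(Z \right)} = - \frac{Z}{62}$ ($u{\left(Z \right)} = Z \left(- \frac{1}{62}\right) = - \frac{Z}{62}$)
$\sqrt{u{\left(2 - 6 \right)} + A{\left(24,-10 - 27 \right)}} = \sqrt{- \frac{2 - 6}{62} + 66} = \sqrt{\left(- \frac{1}{62}\right) \left(-4\right) + 66} = \sqrt{\frac{2}{31} + 66} = \sqrt{\frac{2048}{31}} = \frac{32 \sqrt{62}}{31}$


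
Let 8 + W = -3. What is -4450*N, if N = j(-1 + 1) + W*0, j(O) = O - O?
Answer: 0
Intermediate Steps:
W = -11 (W = -8 - 3 = -11)
j(O) = 0
N = 0 (N = 0 - 11*0 = 0 + 0 = 0)
-4450*N = -4450*0 = 0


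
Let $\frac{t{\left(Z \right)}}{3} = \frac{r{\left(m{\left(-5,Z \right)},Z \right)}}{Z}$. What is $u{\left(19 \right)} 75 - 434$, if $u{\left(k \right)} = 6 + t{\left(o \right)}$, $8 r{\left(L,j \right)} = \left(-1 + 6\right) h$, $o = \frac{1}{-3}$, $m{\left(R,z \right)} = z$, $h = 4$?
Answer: $- \frac{3343}{2} \approx -1671.5$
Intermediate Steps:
$o = - \frac{1}{3} \approx -0.33333$
$r{\left(L,j \right)} = \frac{5}{2}$ ($r{\left(L,j \right)} = \frac{\left(-1 + 6\right) 4}{8} = \frac{5 \cdot 4}{8} = \frac{1}{8} \cdot 20 = \frac{5}{2}$)
$t{\left(Z \right)} = \frac{15}{2 Z}$ ($t{\left(Z \right)} = 3 \frac{5}{2 Z} = \frac{15}{2 Z}$)
$u{\left(k \right)} = - \frac{33}{2}$ ($u{\left(k \right)} = 6 + \frac{15}{2 \left(- \frac{1}{3}\right)} = 6 + \frac{15}{2} \left(-3\right) = 6 - \frac{45}{2} = - \frac{33}{2}$)
$u{\left(19 \right)} 75 - 434 = \left(- \frac{33}{2}\right) 75 - 434 = - \frac{2475}{2} - 434 = - \frac{3343}{2}$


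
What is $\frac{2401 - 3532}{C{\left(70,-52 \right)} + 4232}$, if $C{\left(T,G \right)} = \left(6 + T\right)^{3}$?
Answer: $- \frac{377}{147736} \approx -0.0025518$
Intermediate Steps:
$\frac{2401 - 3532}{C{\left(70,-52 \right)} + 4232} = \frac{2401 - 3532}{\left(6 + 70\right)^{3} + 4232} = - \frac{1131}{76^{3} + 4232} = - \frac{1131}{438976 + 4232} = - \frac{1131}{443208} = \left(-1131\right) \frac{1}{443208} = - \frac{377}{147736}$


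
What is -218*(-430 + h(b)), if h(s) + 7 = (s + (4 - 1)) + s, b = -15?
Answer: 101152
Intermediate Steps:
h(s) = -4 + 2*s (h(s) = -7 + ((s + (4 - 1)) + s) = -7 + ((s + 3) + s) = -7 + ((3 + s) + s) = -7 + (3 + 2*s) = -4 + 2*s)
-218*(-430 + h(b)) = -218*(-430 + (-4 + 2*(-15))) = -218*(-430 + (-4 - 30)) = -218*(-430 - 34) = -218*(-464) = 101152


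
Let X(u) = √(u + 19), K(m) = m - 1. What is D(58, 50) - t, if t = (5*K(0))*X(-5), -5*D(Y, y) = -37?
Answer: 37/5 + 5*√14 ≈ 26.108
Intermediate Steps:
D(Y, y) = 37/5 (D(Y, y) = -⅕*(-37) = 37/5)
K(m) = -1 + m
X(u) = √(19 + u)
t = -5*√14 (t = (5*(-1 + 0))*√(19 - 5) = (5*(-1))*√14 = -5*√14 ≈ -18.708)
D(58, 50) - t = 37/5 - (-5)*√14 = 37/5 + 5*√14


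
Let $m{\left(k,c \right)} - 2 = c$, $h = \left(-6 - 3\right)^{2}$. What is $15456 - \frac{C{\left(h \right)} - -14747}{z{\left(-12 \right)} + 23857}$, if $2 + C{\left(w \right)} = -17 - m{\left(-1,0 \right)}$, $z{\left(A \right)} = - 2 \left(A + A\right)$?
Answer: $\frac{369460954}{23905} \approx 15455.0$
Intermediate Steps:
$h = 81$ ($h = \left(-9\right)^{2} = 81$)
$m{\left(k,c \right)} = 2 + c$
$z{\left(A \right)} = - 4 A$ ($z{\left(A \right)} = - 2 \cdot 2 A = - 4 A$)
$C{\left(w \right)} = -21$ ($C{\left(w \right)} = -2 - 19 = -21$)
$15456 - \frac{C{\left(h \right)} - -14747}{z{\left(-12 \right)} + 23857} = 15456 - \frac{-21 - -14747}{\left(-4\right) \left(-12\right) + 23857} = 15456 - \frac{-21 + 14747}{48 + 23857} = 15456 - \frac{14726}{23905} = \frac{369460954}{23905}$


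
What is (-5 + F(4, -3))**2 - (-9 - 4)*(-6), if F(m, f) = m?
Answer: -77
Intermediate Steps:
(-5 + F(4, -3))**2 - (-9 - 4)*(-6) = (-5 + 4)**2 - (-9 - 4)*(-6) = (-1)**2 - (-13)*(-6) = 1 - 1*78 = 1 - 78 = -77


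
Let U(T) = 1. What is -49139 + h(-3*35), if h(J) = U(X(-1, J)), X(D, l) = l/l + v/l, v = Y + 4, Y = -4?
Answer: -49138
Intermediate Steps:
v = 0 (v = -4 + 4 = 0)
X(D, l) = 1 (X(D, l) = l/l + 0/l = 1 + 0 = 1)
h(J) = 1
-49139 + h(-3*35) = -49139 + 1 = -49138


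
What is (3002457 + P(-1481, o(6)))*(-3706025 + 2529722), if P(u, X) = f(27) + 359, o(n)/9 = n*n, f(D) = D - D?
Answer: -3532221469248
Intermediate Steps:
f(D) = 0
o(n) = 9*n² (o(n) = 9*(n*n) = 9*n²)
P(u, X) = 359 (P(u, X) = 0 + 359 = 359)
(3002457 + P(-1481, o(6)))*(-3706025 + 2529722) = (3002457 + 359)*(-3706025 + 2529722) = 3002816*(-1176303) = -3532221469248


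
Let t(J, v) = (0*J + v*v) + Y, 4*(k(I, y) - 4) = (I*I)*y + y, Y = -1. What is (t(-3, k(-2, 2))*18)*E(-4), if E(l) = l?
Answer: -2970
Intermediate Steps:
k(I, y) = 4 + y/4 + y*I²/4 (k(I, y) = 4 + ((I*I)*y + y)/4 = 4 + (I²*y + y)/4 = 4 + (y*I² + y)/4 = 4 + (y + y*I²)/4 = 4 + (y/4 + y*I²/4) = 4 + y/4 + y*I²/4)
t(J, v) = -1 + v² (t(J, v) = (0*J + v*v) - 1 = (0 + v²) - 1 = v² - 1 = -1 + v²)
(t(-3, k(-2, 2))*18)*E(-4) = ((-1 + (4 + (¼)*2 + (¼)*2*(-2)²)²)*18)*(-4) = ((-1 + (4 + ½ + (¼)*2*4)²)*18)*(-4) = ((-1 + (4 + ½ + 2)²)*18)*(-4) = ((-1 + (13/2)²)*18)*(-4) = ((-1 + 169/4)*18)*(-4) = ((165/4)*18)*(-4) = (1485/2)*(-4) = -2970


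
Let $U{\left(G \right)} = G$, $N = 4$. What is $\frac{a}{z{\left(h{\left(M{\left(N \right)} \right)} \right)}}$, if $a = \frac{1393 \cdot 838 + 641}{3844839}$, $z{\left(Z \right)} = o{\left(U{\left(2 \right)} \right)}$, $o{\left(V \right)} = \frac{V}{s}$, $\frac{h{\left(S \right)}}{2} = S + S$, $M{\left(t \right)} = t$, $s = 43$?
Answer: $\frac{16740975}{2563226} \approx 6.5312$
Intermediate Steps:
$h{\left(S \right)} = 4 S$ ($h{\left(S \right)} = 2 \left(S + S\right) = 2 \cdot 2 S = 4 S$)
$o{\left(V \right)} = \frac{V}{43}$
$z{\left(Z \right)} = \frac{2}{43}$ ($z{\left(Z \right)} = \frac{1}{43} \cdot 2 = \frac{2}{43}$)
$a = \frac{389325}{1281613}$ ($a = \left(1167334 + 641\right) \frac{1}{3844839} = 1167975 \cdot \frac{1}{3844839} = \frac{389325}{1281613} \approx 0.30378$)
$\frac{a}{z{\left(h{\left(M{\left(N \right)} \right)} \right)}} = \frac{389325}{1281613 \cdot \frac{2}{43}} = \frac{389325}{1281613} \cdot \frac{43}{2} = \frac{16740975}{2563226}$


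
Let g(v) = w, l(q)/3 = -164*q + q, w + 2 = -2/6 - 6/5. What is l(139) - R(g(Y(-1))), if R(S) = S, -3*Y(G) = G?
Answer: -1019512/15 ≈ -67968.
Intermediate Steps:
Y(G) = -G/3
w = -53/15 (w = -2 + (-2/6 - 6/5) = -2 + (-2*⅙ - 6*⅕) = -2 + (-⅓ - 6/5) = -2 - 23/15 = -53/15 ≈ -3.5333)
l(q) = -489*q (l(q) = 3*(-164*q + q) = 3*(-163*q) = -489*q)
g(v) = -53/15
l(139) - R(g(Y(-1))) = -489*139 - 1*(-53/15) = -67971 + 53/15 = -1019512/15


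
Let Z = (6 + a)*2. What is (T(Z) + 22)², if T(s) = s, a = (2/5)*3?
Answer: 33124/25 ≈ 1325.0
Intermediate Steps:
a = 6/5 (a = (2*(⅕))*3 = (⅖)*3 = 6/5 ≈ 1.2000)
Z = 72/5 (Z = (6 + 6/5)*2 = (36/5)*2 = 72/5 ≈ 14.400)
(T(Z) + 22)² = (72/5 + 22)² = (182/5)² = 33124/25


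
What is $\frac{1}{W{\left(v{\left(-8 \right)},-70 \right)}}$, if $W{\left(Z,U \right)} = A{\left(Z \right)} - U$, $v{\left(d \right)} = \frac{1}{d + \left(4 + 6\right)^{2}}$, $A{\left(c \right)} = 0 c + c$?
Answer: $\frac{92}{6441} \approx 0.014283$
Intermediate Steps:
$A{\left(c \right)} = c$ ($A{\left(c \right)} = 0 + c = c$)
$v{\left(d \right)} = \frac{1}{100 + d}$ ($v{\left(d \right)} = \frac{1}{d + 10^{2}} = \frac{1}{d + 100} = \frac{1}{100 + d}$)
$W{\left(Z,U \right)} = Z - U$
$\frac{1}{W{\left(v{\left(-8 \right)},-70 \right)}} = \frac{1}{\frac{1}{100 - 8} - -70} = \frac{1}{\frac{1}{92} + 70} = \frac{1}{\frac{6441}{92}} = \frac{92}{6441}$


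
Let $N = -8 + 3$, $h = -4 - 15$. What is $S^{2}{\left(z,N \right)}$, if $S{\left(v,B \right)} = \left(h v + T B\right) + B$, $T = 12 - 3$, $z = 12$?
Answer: $77284$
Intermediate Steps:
$h = -19$ ($h = -4 - 15 = -19$)
$T = 9$
$N = -5$
$S{\left(v,B \right)} = - 19 v + 10 B$ ($S{\left(v,B \right)} = \left(- 19 v + 9 B\right) + B = - 19 v + 10 B$)
$S^{2}{\left(z,N \right)} = \left(\left(-19\right) 12 + 10 \left(-5\right)\right)^{2} = \left(-228 - 50\right)^{2} = \left(-278\right)^{2} = 77284$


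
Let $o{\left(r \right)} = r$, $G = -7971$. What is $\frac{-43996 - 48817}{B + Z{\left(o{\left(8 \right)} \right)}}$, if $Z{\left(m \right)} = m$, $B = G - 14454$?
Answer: $\frac{92813}{22417} \approx 4.1403$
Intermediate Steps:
$B = -22425$ ($B = -7971 - 14454 = -22425$)
$\frac{-43996 - 48817}{B + Z{\left(o{\left(8 \right)} \right)}} = \frac{-43996 - 48817}{-22425 + 8} = - \frac{92813}{-22417} = \left(-92813\right) \left(- \frac{1}{22417}\right) = \frac{92813}{22417}$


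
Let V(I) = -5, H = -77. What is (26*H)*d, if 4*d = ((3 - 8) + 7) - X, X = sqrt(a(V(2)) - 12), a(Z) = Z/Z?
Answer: -1001 + 1001*I*sqrt(11)/2 ≈ -1001.0 + 1660.0*I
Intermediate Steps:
a(Z) = 1
X = I*sqrt(11) (X = sqrt(1 - 12) = sqrt(-11) = I*sqrt(11) ≈ 3.3166*I)
d = 1/2 - I*sqrt(11)/4 (d = (((3 - 8) + 7) - I*sqrt(11))/4 = ((-5 + 7) - I*sqrt(11))/4 = (2 - I*sqrt(11))/4 = 1/2 - I*sqrt(11)/4 ≈ 0.5 - 0.82916*I)
(26*H)*d = (26*(-77))*(1/2 - I*sqrt(11)/4) = -2002*(1/2 - I*sqrt(11)/4) = -1001 + 1001*I*sqrt(11)/2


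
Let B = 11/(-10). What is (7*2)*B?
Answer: -77/5 ≈ -15.400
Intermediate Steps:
B = -11/10 (B = 11*(-1/10) = -11/10 ≈ -1.1000)
(7*2)*B = (7*2)*(-11/10) = 14*(-11/10) = -77/5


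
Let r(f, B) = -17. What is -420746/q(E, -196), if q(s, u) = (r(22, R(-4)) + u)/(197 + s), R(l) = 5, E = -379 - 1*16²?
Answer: -865196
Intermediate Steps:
E = -635 (E = -379 - 1*256 = -379 - 256 = -635)
q(s, u) = (-17 + u)/(197 + s)
-420746/q(E, -196) = -420746*(197 - 635)/(-17 - 196) = -420746/(-213/(-438)) = -420746/((-1/438*(-213))) = -420746/71/146 = -420746*146/71 = -865196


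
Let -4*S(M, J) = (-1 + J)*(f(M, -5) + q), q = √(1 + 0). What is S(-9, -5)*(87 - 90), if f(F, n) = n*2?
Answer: 81/2 ≈ 40.500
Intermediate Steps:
f(F, n) = 2*n
q = 1 (q = √1 = 1)
S(M, J) = -9/4 + 9*J/4 (S(M, J) = -(-1 + J)*(2*(-5) + 1)/4 = -(-1 + J)*(-10 + 1)/4 = -(-1 + J)*(-9)/4 = -(9 - 9*J)/4 = -9/4 + 9*J/4)
S(-9, -5)*(87 - 90) = (-9/4 + (9/4)*(-5))*(87 - 90) = (-9/4 - 45/4)*(-3) = -27/2*(-3) = 81/2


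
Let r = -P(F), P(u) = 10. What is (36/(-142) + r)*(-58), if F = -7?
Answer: 42224/71 ≈ 594.70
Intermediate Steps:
r = -10 (r = -1*10 = -10)
(36/(-142) + r)*(-58) = (36/(-142) - 10)*(-58) = (36*(-1/142) - 10)*(-58) = (-18/71 - 10)*(-58) = -728/71*(-58) = 42224/71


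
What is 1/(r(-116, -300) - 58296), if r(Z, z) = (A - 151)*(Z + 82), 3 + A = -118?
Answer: -1/49048 ≈ -2.0388e-5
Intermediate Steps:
A = -121 (A = -3 - 118 = -121)
r(Z, z) = -22304 - 272*Z (r(Z, z) = (-121 - 151)*(Z + 82) = -272*(82 + Z) = -22304 - 272*Z)
1/(r(-116, -300) - 58296) = 1/((-22304 - 272*(-116)) - 58296) = 1/((-22304 + 31552) - 58296) = 1/(9248 - 58296) = 1/(-49048) = -1/49048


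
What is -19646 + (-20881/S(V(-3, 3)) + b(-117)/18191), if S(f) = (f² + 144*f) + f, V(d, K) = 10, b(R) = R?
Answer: -554319625921/28196050 ≈ -19659.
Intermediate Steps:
S(f) = f² + 145*f
-19646 + (-20881/S(V(-3, 3)) + b(-117)/18191) = -19646 + (-20881*1/(10*(145 + 10)) - 117/18191) = -19646 + (-20881/(10*155) - 117*1/18191) = -19646 + (-20881/1550 - 117/18191) = -19646 - 380027621/28196050 = -554319625921/28196050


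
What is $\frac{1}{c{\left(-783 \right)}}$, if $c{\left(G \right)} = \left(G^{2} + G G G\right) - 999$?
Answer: $- \frac{1}{479436597} \approx -2.0858 \cdot 10^{-9}$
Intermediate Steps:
$c{\left(G \right)} = -999 + G^{2} + G^{3}$ ($c{\left(G \right)} = \left(G^{2} + G^{2} G\right) - 999 = \left(G^{2} + G^{3}\right) - 999 = -999 + G^{2} + G^{3}$)
$\frac{1}{c{\left(-783 \right)}} = \frac{1}{-999 + \left(-783\right)^{2} + \left(-783\right)^{3}} = \frac{1}{-999 + 613089 - 480048687} = \frac{1}{-479436597} = - \frac{1}{479436597}$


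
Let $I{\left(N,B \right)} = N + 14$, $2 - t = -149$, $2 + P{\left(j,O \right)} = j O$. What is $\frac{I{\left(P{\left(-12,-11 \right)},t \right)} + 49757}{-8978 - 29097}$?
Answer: $- \frac{49901}{38075} \approx -1.3106$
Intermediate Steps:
$P{\left(j,O \right)} = -2 + O j$ ($P{\left(j,O \right)} = -2 + j O = -2 + O j$)
$t = 151$ ($t = 2 - -149 = 2 + 149 = 151$)
$I{\left(N,B \right)} = 14 + N$
$\frac{I{\left(P{\left(-12,-11 \right)},t \right)} + 49757}{-8978 - 29097} = \frac{\left(14 - -130\right) + 49757}{-8978 - 29097} = \frac{\left(14 + \left(-2 + 132\right)\right) + 49757}{-38075} = \left(\left(14 + 130\right) + 49757\right) \left(- \frac{1}{38075}\right) = \left(144 + 49757\right) \left(- \frac{1}{38075}\right) = 49901 \left(- \frac{1}{38075}\right) = - \frac{49901}{38075}$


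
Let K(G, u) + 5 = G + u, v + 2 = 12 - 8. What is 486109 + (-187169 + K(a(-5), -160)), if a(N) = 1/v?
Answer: 597551/2 ≈ 2.9878e+5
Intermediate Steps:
v = 2 (v = -2 + (12 - 8) = -2 + 4 = 2)
a(N) = 1/2
K(G, u) = -5 + G + u (K(G, u) = -5 + (G + u) = -5 + G + u)
486109 + (-187169 + K(a(-5), -160)) = 486109 + (-187169 + (-5 + 1/2 - 160)) = 486109 + (-187169 - 329/2) = 486109 - 374667/2 = 597551/2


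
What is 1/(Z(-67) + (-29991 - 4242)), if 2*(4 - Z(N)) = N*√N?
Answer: -136916/4686798527 - 134*I*√67/4686798527 ≈ -2.9213e-5 - 2.3403e-7*I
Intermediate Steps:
Z(N) = 4 - N^(3/2)/2 (Z(N) = 4 - N*√N/2 = 4 - N^(3/2)/2)
1/(Z(-67) + (-29991 - 4242)) = 1/((4 - (-67)*I*√67/2) + (-29991 - 4242)) = 1/((4 - (-67)*I*√67/2) - 34233) = 1/((4 + 67*I*√67/2) - 34233) = 1/(-34229 + 67*I*√67/2)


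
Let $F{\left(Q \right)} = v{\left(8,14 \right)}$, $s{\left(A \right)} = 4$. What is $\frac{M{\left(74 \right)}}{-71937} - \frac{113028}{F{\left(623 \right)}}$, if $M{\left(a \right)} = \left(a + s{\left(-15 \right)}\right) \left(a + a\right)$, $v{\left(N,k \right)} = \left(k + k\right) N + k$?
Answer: $- \frac{1355607118}{2853501} \approx -475.07$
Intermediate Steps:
$v{\left(N,k \right)} = k + 2 N k$ ($v{\left(N,k \right)} = 2 k N + k = 2 N k + k = k + 2 N k$)
$M{\left(a \right)} = 2 a \left(4 + a\right)$ ($M{\left(a \right)} = \left(a + 4\right) \left(a + a\right) = \left(4 + a\right) 2 a = 2 a \left(4 + a\right)$)
$F{\left(Q \right)} = 238$ ($F{\left(Q \right)} = 14 \left(1 + 2 \cdot 8\right) = 14 \left(1 + 16\right) = 14 \cdot 17 = 238$)
$\frac{M{\left(74 \right)}}{-71937} - \frac{113028}{F{\left(623 \right)}} = \frac{2 \cdot 74 \left(4 + 74\right)}{-71937} - \frac{113028}{238} = 2 \cdot 74 \cdot 78 \left(- \frac{1}{71937}\right) - \frac{56514}{119} = 11544 \left(- \frac{1}{71937}\right) - \frac{56514}{119} = - \frac{3848}{23979} - \frac{56514}{119} = - \frac{1355607118}{2853501}$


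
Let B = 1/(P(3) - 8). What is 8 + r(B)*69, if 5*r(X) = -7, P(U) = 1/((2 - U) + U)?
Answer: -443/5 ≈ -88.600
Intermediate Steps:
P(U) = 1/2
B = -2/15 (B = 1/(1/2 - 8) = 1/(-15/2) = -2/15 ≈ -0.13333)
r(X) = -7/5 (r(X) = (1/5)*(-7) = -7/5)
8 + r(B)*69 = 8 - 7/5*69 = 8 - 483/5 = -443/5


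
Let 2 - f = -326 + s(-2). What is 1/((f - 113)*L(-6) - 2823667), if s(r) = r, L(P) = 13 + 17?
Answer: -1/2817157 ≈ -3.5497e-7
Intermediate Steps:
L(P) = 30
f = 330 (f = 2 - (-326 - 2) = 2 - 1*(-328) = 2 + 328 = 330)
1/((f - 113)*L(-6) - 2823667) = 1/((330 - 113)*30 - 2823667) = 1/(217*30 - 2823667) = 1/(6510 - 2823667) = 1/(-2817157) = -1/2817157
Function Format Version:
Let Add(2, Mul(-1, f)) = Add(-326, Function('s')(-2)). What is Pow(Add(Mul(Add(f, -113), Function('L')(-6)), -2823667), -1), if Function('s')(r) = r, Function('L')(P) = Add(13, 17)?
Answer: Rational(-1, 2817157) ≈ -3.5497e-7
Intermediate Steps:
Function('L')(P) = 30
f = 330 (f = Add(2, Mul(-1, Add(-326, -2))) = Add(2, Mul(-1, -328)) = Add(2, 328) = 330)
Pow(Add(Mul(Add(f, -113), Function('L')(-6)), -2823667), -1) = Pow(Add(Mul(Add(330, -113), 30), -2823667), -1) = Pow(Add(Mul(217, 30), -2823667), -1) = Pow(Add(6510, -2823667), -1) = Pow(-2817157, -1) = Rational(-1, 2817157)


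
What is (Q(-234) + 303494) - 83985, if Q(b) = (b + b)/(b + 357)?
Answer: 8999713/41 ≈ 2.1951e+5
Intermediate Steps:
Q(b) = 2*b/(357 + b) (Q(b) = (2*b)/(357 + b) = 2*b/(357 + b))
(Q(-234) + 303494) - 83985 = (2*(-234)/(357 - 234) + 303494) - 83985 = (2*(-234)/123 + 303494) - 83985 = (2*(-234)*(1/123) + 303494) - 83985 = (-156/41 + 303494) - 83985 = 12443098/41 - 83985 = 8999713/41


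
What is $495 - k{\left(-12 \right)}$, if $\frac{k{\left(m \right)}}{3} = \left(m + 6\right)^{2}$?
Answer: $387$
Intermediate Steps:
$k{\left(m \right)} = 3 \left(6 + m\right)^{2}$ ($k{\left(m \right)} = 3 \left(m + 6\right)^{2} = 3 \left(6 + m\right)^{2}$)
$495 - k{\left(-12 \right)} = 495 - 3 \left(6 - 12\right)^{2} = 495 - 3 \left(-6\right)^{2} = 495 - 3 \cdot 36 = 495 - 108 = 387$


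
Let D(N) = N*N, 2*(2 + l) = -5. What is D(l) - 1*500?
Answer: -1919/4 ≈ -479.75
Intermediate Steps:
l = -9/2 (l = -2 + (½)*(-5) = -2 - 5/2 = -9/2 ≈ -4.5000)
D(N) = N²
D(l) - 1*500 = (-9/2)² - 1*500 = 81/4 - 500 = -1919/4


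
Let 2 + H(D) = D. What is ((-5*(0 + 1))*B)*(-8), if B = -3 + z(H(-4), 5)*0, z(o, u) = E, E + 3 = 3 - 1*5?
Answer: -120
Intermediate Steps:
H(D) = -2 + D
E = -5 (E = -3 + (3 - 1*5) = -3 + (3 - 5) = -3 - 2 = -5)
z(o, u) = -5
B = -3 (B = -3 - 5*0 = -3 + 0 = -3)
((-5*(0 + 1))*B)*(-8) = (-5*(0 + 1)*(-3))*(-8) = (-5*1*(-3))*(-8) = -5*(-3)*(-8) = 15*(-8) = -120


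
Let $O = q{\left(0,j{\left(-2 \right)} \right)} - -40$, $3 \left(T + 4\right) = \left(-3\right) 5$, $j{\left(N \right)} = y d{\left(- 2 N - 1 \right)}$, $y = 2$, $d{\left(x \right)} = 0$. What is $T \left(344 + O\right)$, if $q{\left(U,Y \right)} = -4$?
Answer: $-3420$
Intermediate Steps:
$j{\left(N \right)} = 0$ ($j{\left(N \right)} = 2 \cdot 0 = 0$)
$T = -9$ ($T = -4 + \frac{\left(-3\right) 5}{3} = -4 + \frac{1}{3} \left(-15\right) = -4 - 5 = -9$)
$O = 36$ ($O = -4 - -40 = -4 + 40 = 36$)
$T \left(344 + O\right) = - 9 \left(344 + 36\right) = \left(-9\right) 380 = -3420$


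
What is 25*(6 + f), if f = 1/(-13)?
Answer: 1925/13 ≈ 148.08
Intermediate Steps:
f = -1/13 ≈ -0.076923
25*(6 + f) = 25*(6 - 1/13) = 25*(77/13) = 1925/13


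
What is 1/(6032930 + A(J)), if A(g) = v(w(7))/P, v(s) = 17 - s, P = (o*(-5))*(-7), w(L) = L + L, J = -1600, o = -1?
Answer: 35/211152547 ≈ 1.6576e-7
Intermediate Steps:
w(L) = 2*L
P = -35 (P = -1*(-5)*(-7) = 5*(-7) = -35)
A(g) = -3/35 (A(g) = (17 - 2*7)/(-35) = (17 - 1*14)*(-1/35) = (17 - 14)*(-1/35) = 3*(-1/35) = -3/35)
1/(6032930 + A(J)) = 1/(6032930 - 3/35) = 1/(211152547/35) = 35/211152547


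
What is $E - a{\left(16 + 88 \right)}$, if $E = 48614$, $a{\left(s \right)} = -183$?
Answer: $48797$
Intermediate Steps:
$E - a{\left(16 + 88 \right)} = 48614 - -183 = 48614 + 183 = 48797$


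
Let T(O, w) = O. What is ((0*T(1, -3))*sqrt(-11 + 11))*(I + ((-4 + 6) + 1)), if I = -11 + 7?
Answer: 0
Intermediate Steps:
I = -4
((0*T(1, -3))*sqrt(-11 + 11))*(I + ((-4 + 6) + 1)) = ((0*1)*sqrt(-11 + 11))*(-4 + ((-4 + 6) + 1)) = (0*sqrt(0))*(-4 + (2 + 1)) = (0*0)*(-4 + 3) = 0*(-1) = 0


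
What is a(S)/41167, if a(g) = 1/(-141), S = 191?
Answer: -1/5804547 ≈ -1.7228e-7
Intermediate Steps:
a(g) = -1/141
a(S)/41167 = -1/141/41167 = -1/141*1/41167 = -1/5804547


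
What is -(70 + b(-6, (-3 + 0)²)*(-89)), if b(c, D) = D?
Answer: 731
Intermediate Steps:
-(70 + b(-6, (-3 + 0)²)*(-89)) = -(70 + (-3 + 0)²*(-89)) = -(70 + (-3)²*(-89)) = -(70 + 9*(-89)) = -(70 - 801) = -1*(-731) = 731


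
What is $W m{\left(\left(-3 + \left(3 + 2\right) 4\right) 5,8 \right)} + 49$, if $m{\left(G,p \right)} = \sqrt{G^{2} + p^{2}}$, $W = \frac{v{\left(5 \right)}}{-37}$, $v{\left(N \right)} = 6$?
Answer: $49 - \frac{6 \sqrt{7289}}{37} \approx 35.155$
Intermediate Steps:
$W = - \frac{6}{37}$ ($W = \frac{6}{-37} = 6 \left(- \frac{1}{37}\right) = - \frac{6}{37} \approx -0.16216$)
$W m{\left(\left(-3 + \left(3 + 2\right) 4\right) 5,8 \right)} + 49 = - \frac{6 \sqrt{\left(\left(-3 + \left(3 + 2\right) 4\right) 5\right)^{2} + 8^{2}}}{37} + 49 = - \frac{6 \sqrt{\left(\left(-3 + 5 \cdot 4\right) 5\right)^{2} + 64}}{37} + 49 = - \frac{6 \sqrt{\left(\left(-3 + 20\right) 5\right)^{2} + 64}}{37} + 49 = - \frac{6 \sqrt{\left(17 \cdot 5\right)^{2} + 64}}{37} + 49 = - \frac{6 \sqrt{85^{2} + 64}}{37} + 49 = - \frac{6 \sqrt{7225 + 64}}{37} + 49 = - \frac{6 \sqrt{7289}}{37} + 49 = 49 - \frac{6 \sqrt{7289}}{37}$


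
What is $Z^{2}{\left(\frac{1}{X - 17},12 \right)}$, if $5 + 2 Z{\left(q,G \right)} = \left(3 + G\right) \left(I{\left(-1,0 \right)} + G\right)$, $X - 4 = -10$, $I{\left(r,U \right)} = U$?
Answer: $\frac{30625}{4} \approx 7656.3$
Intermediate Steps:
$X = -6$ ($X = 4 - 10 = -6$)
$Z{\left(q,G \right)} = - \frac{5}{2} + \frac{G \left(3 + G\right)}{2}$ ($Z{\left(q,G \right)} = - \frac{5}{2} + \frac{\left(3 + G\right) \left(0 + G\right)}{2} = - \frac{5}{2} + \frac{\left(3 + G\right) G}{2} = - \frac{5}{2} + \frac{G \left(3 + G\right)}{2}$)
$Z^{2}{\left(\frac{1}{X - 17},12 \right)} = \left(- \frac{5}{2} + \frac{12^{2}}{2} + \frac{3}{2} \cdot 12\right)^{2} = \left(- \frac{5}{2} + \frac{1}{2} \cdot 144 + 18\right)^{2} = \left(- \frac{5}{2} + 72 + 18\right)^{2} = \left(\frac{175}{2}\right)^{2} = \frac{30625}{4}$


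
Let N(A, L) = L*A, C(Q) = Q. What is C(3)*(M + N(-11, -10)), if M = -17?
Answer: 279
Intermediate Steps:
N(A, L) = A*L
C(3)*(M + N(-11, -10)) = 3*(-17 - 11*(-10)) = 3*(-17 + 110) = 3*93 = 279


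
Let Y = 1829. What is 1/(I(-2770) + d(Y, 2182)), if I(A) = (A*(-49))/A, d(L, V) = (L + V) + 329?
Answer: 1/4291 ≈ 0.00023305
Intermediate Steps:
d(L, V) = 329 + L + V
I(A) = -49 (I(A) = (-49*A)/A = -49)
1/(I(-2770) + d(Y, 2182)) = 1/(-49 + (329 + 1829 + 2182)) = 1/(-49 + 4340) = 1/4291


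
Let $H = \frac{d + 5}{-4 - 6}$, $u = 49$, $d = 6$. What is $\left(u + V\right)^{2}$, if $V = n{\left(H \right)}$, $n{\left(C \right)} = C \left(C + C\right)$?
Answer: $\frac{6610041}{2500} \approx 2644.0$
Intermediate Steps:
$H = - \frac{11}{10}$ ($H = \frac{6 + 5}{-4 - 6} = \frac{11}{-10} = 11 \left(- \frac{1}{10}\right) = - \frac{11}{10} \approx -1.1$)
$n{\left(C \right)} = 2 C^{2}$ ($n{\left(C \right)} = C 2 C = 2 C^{2}$)
$V = \frac{121}{50}$ ($V = 2 \left(- \frac{11}{10}\right)^{2} = 2 \cdot \frac{121}{100} = \frac{121}{50} \approx 2.42$)
$\left(u + V\right)^{2} = \left(49 + \frac{121}{50}\right)^{2} = \left(\frac{2571}{50}\right)^{2} = \frac{6610041}{2500}$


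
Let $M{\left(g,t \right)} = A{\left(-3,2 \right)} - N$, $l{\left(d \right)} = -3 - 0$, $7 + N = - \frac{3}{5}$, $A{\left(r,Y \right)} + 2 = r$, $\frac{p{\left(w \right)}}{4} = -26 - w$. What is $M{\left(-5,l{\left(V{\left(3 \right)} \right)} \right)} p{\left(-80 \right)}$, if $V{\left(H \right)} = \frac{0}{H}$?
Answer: $\frac{2808}{5} \approx 561.6$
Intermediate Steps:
$p{\left(w \right)} = -104 - 4 w$ ($p{\left(w \right)} = 4 \left(-26 - w\right) = -104 - 4 w$)
$A{\left(r,Y \right)} = -2 + r$
$V{\left(H \right)} = 0$
$N = - \frac{38}{5}$ ($N = -7 - \frac{3}{5} = - \frac{38}{5} \approx -7.6$)
$l{\left(d \right)} = -3$ ($l{\left(d \right)} = -3 + 0 = -3$)
$M{\left(g,t \right)} = \frac{13}{5}$ ($M{\left(g,t \right)} = \left(-2 - 3\right) - - \frac{38}{5} = -5 + \frac{38}{5} = \frac{13}{5}$)
$M{\left(-5,l{\left(V{\left(3 \right)} \right)} \right)} p{\left(-80 \right)} = \frac{13 \left(-104 - -320\right)}{5} = \frac{13 \left(-104 + 320\right)}{5} = \frac{13}{5} \cdot 216 = \frac{2808}{5}$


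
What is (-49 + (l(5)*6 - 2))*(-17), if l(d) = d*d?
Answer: -1683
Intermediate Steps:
l(d) = d²
(-49 + (l(5)*6 - 2))*(-17) = (-49 + (5²*6 - 2))*(-17) = (-49 + (25*6 - 2))*(-17) = (-49 + (150 - 2))*(-17) = (-49 + 148)*(-17) = 99*(-17) = -1683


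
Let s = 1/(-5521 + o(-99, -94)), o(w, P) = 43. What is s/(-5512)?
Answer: 1/30194736 ≈ 3.3118e-8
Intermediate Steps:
s = -1/5478 (s = 1/(-5521 + 43) = 1/(-5478) = -1/5478 ≈ -0.00018255)
s/(-5512) = -1/5478/(-5512) = -1/5478*(-1/5512) = 1/30194736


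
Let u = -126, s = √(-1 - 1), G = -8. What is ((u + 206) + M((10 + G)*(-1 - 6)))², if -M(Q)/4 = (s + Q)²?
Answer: 459328 - 155904*I*√2 ≈ 4.5933e+5 - 2.2048e+5*I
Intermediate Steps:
s = I*√2 (s = √(-2) = I*√2 ≈ 1.4142*I)
M(Q) = -4*(Q + I*√2)² (M(Q) = -4*(I*√2 + Q)² = -4*(Q + I*√2)²)
((u + 206) + M((10 + G)*(-1 - 6)))² = ((-126 + 206) - 4*((10 - 8)*(-1 - 6) + I*√2)²)² = (80 - 4*(2*(-7) + I*√2)²)² = (80 - 4*(-14 + I*√2)²)²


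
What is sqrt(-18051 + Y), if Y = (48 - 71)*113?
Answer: 5*I*sqrt(826) ≈ 143.7*I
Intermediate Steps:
Y = -2599 (Y = -23*113 = -2599)
sqrt(-18051 + Y) = sqrt(-18051 - 2599) = sqrt(-20650) = 5*I*sqrt(826)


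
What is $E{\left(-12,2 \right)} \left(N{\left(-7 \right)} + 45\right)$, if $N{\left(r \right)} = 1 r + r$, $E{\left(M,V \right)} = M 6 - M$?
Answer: $-1860$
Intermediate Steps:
$E{\left(M,V \right)} = 5 M$ ($E{\left(M,V \right)} = 6 M - M = 5 M$)
$N{\left(r \right)} = 2 r$ ($N{\left(r \right)} = r + r = 2 r$)
$E{\left(-12,2 \right)} \left(N{\left(-7 \right)} + 45\right) = 5 \left(-12\right) \left(2 \left(-7\right) + 45\right) = - 60 \left(-14 + 45\right) = \left(-60\right) 31 = -1860$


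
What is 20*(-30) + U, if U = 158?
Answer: -442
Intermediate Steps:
20*(-30) + U = 20*(-30) + 158 = -600 + 158 = -442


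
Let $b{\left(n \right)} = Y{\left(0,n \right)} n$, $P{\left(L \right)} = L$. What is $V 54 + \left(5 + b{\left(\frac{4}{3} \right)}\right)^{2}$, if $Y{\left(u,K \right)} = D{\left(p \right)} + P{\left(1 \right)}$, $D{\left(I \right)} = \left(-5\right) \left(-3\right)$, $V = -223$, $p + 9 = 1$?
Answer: $- \frac{102137}{9} \approx -11349.0$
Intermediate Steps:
$p = -8$ ($p = -9 + 1 = -8$)
$D{\left(I \right)} = 15$
$Y{\left(u,K \right)} = 16$ ($Y{\left(u,K \right)} = 15 + 1 = 16$)
$b{\left(n \right)} = 16 n$
$V 54 + \left(5 + b{\left(\frac{4}{3} \right)}\right)^{2} = \left(-223\right) 54 + \left(5 + 16 \cdot \frac{4}{3}\right)^{2} = -12042 + \left(5 + 16 \cdot 4 \cdot \frac{1}{3}\right)^{2} = -12042 + \left(5 + 16 \cdot \frac{4}{3}\right)^{2} = -12042 + \left(5 + \frac{64}{3}\right)^{2} = -12042 + \left(\frac{79}{3}\right)^{2} = -12042 + \frac{6241}{9} = - \frac{102137}{9}$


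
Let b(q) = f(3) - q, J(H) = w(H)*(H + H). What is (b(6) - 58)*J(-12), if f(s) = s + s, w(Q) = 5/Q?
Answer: -580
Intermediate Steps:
f(s) = 2*s
J(H) = 10 (J(H) = (5/H)*(H + H) = (5/H)*(2*H) = 10)
b(q) = 6 - q (b(q) = 2*3 - q = 6 - q)
(b(6) - 58)*J(-12) = ((6 - 1*6) - 58)*10 = ((6 - 6) - 58)*10 = (0 - 58)*10 = -58*10 = -580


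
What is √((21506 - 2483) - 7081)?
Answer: √11942 ≈ 109.28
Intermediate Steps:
√((21506 - 2483) - 7081) = √(19023 - 7081) = √11942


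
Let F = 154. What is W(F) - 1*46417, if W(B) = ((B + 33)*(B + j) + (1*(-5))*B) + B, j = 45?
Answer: -9820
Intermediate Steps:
W(B) = -4*B + (33 + B)*(45 + B) (W(B) = ((B + 33)*(B + 45) + (1*(-5))*B) + B = ((33 + B)*(45 + B) - 5*B) + B = (-5*B + (33 + B)*(45 + B)) + B = -4*B + (33 + B)*(45 + B))
W(F) - 1*46417 = (1485 + 154**2 + 74*154) - 1*46417 = (1485 + 23716 + 11396) - 46417 = 36597 - 46417 = -9820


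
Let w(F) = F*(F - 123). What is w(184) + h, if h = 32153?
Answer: 43377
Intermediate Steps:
w(F) = F*(-123 + F)
w(184) + h = 184*(-123 + 184) + 32153 = 184*61 + 32153 = 11224 + 32153 = 43377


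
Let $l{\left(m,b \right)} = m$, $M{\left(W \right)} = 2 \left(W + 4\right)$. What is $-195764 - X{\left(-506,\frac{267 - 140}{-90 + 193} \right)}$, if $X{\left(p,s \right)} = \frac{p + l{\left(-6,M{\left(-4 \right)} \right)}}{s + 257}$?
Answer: $- \frac{2603439068}{13299} \approx -1.9576 \cdot 10^{5}$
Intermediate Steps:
$M{\left(W \right)} = 8 + 2 W$ ($M{\left(W \right)} = 2 \left(4 + W\right) = 8 + 2 W$)
$X{\left(p,s \right)} = \frac{-6 + p}{257 + s}$ ($X{\left(p,s \right)} = \frac{p - 6}{s + 257} = \frac{-6 + p}{257 + s}$)
$-195764 - X{\left(-506,\frac{267 - 140}{-90 + 193} \right)} = -195764 - \frac{-6 - 506}{257 + \frac{267 - 140}{-90 + 193}} = -195764 - \frac{1}{257 + \frac{127}{103}} \left(-512\right) = -195764 - \frac{1}{\frac{26598}{103}} \left(-512\right) = -195764 - \frac{103}{26598} \left(-512\right) = -195764 - - \frac{26368}{13299} = -195764 + \frac{26368}{13299} = - \frac{2603439068}{13299}$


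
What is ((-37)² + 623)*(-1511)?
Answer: -3009912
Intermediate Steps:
((-37)² + 623)*(-1511) = (1369 + 623)*(-1511) = 1992*(-1511) = -3009912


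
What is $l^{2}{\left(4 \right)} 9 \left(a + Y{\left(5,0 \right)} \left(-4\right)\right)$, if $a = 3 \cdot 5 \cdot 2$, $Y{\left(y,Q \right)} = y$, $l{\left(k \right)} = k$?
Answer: $1440$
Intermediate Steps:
$a = 30$ ($a = 15 \cdot 2 = 30$)
$l^{2}{\left(4 \right)} 9 \left(a + Y{\left(5,0 \right)} \left(-4\right)\right) = 4^{2} \cdot 9 \left(30 + 5 \left(-4\right)\right) = 16 \cdot 9 \left(30 - 20\right) = 144 \cdot 10 = 1440$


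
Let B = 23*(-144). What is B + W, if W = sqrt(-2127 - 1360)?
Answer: -3312 + I*sqrt(3487) ≈ -3312.0 + 59.051*I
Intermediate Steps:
B = -3312
W = I*sqrt(3487) (W = sqrt(-3487) = I*sqrt(3487) ≈ 59.051*I)
B + W = -3312 + I*sqrt(3487)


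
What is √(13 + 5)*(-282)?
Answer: -846*√2 ≈ -1196.4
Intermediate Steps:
√(13 + 5)*(-282) = √18*(-282) = (3*√2)*(-282) = -846*√2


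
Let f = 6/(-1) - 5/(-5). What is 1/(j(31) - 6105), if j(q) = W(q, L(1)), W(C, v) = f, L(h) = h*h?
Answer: -1/6110 ≈ -0.00016367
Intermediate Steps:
f = -5 (f = 6*(-1) - 5*(-1/5) = -6 + 1 = -5)
L(h) = h**2
W(C, v) = -5
j(q) = -5
1/(j(31) - 6105) = 1/(-5 - 6105) = 1/(-6110) = -1/6110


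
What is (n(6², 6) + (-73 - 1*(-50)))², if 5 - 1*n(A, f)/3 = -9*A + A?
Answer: 732736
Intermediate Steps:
n(A, f) = 15 + 24*A (n(A, f) = 15 - 3*(-9*A + A) = 15 - (-24)*A = 15 + 24*A)
(n(6², 6) + (-73 - 1*(-50)))² = ((15 + 24*6²) + (-73 - 1*(-50)))² = ((15 + 24*36) + (-73 + 50))² = ((15 + 864) - 23)² = (879 - 23)² = 856² = 732736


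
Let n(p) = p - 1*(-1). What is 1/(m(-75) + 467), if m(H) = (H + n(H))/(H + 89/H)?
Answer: 5714/2679613 ≈ 0.0021324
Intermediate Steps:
n(p) = 1 + p (n(p) = p + 1 = 1 + p)
m(H) = (1 + 2*H)/(H + 89/H) (m(H) = (H + (1 + H))/(H + 89/H) = (1 + 2*H)/(H + 89/H))
1/(m(-75) + 467) = 1/(-75*(1 + 2*(-75))/(89 + (-75)²) + 467) = 1/(-75*(1 - 150)/(89 + 5625) + 467) = 1/(-75*(-149)/5714 + 467) = 1/(-75*1/5714*(-149) + 467) = 1/(11175/5714 + 467) = 1/(2679613/5714) = 5714/2679613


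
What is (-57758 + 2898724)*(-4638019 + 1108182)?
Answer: -10028146902542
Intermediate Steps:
(-57758 + 2898724)*(-4638019 + 1108182) = 2840966*(-3529837) = -10028146902542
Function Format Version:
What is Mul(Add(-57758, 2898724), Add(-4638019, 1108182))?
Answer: -10028146902542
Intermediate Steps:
Mul(Add(-57758, 2898724), Add(-4638019, 1108182)) = Mul(2840966, -3529837) = -10028146902542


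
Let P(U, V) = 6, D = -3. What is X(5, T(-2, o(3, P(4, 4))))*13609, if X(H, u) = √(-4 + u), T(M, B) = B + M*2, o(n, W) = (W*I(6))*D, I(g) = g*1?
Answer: 27218*I*√29 ≈ 1.4657e+5*I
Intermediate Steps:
I(g) = g
o(n, W) = -18*W (o(n, W) = (W*6)*(-3) = (6*W)*(-3) = -18*W)
T(M, B) = B + 2*M
X(5, T(-2, o(3, P(4, 4))))*13609 = √(-4 + (-18*6 + 2*(-2)))*13609 = √(-4 + (-108 - 4))*13609 = √(-4 - 112)*13609 = √(-116)*13609 = (2*I*√29)*13609 = 27218*I*√29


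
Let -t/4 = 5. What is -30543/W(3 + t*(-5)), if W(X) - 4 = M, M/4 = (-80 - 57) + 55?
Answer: 10181/108 ≈ 94.269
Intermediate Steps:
t = -20 (t = -4*5 = -20)
M = -328 (M = 4*((-80 - 57) + 55) = 4*(-137 + 55) = 4*(-82) = -328)
W(X) = -324 (W(X) = 4 - 328 = -324)
-30543/W(3 + t*(-5)) = -30543/(-324) = -30543*(-1/324) = 10181/108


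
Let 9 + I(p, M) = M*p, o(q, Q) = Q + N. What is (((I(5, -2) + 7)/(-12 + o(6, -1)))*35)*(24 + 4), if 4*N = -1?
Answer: 47040/53 ≈ 887.55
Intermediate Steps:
N = -¼ (N = (¼)*(-1) = -¼ ≈ -0.25000)
o(q, Q) = -¼ + Q (o(q, Q) = Q - ¼ = -¼ + Q)
I(p, M) = -9 + M*p
(((I(5, -2) + 7)/(-12 + o(6, -1)))*35)*(24 + 4) = ((((-9 - 2*5) + 7)/(-12 + (-¼ - 1)))*35)*(24 + 4) = ((((-9 - 10) + 7)/(-12 - 5/4))*35)*28 = (((-19 + 7)/(-53/4))*35)*28 = (-12*(-4/53)*35)*28 = ((48/53)*35)*28 = (1680/53)*28 = 47040/53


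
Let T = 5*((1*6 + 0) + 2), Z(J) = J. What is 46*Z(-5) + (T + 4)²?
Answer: 1706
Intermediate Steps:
T = 40 (T = 5*((6 + 0) + 2) = 5*(6 + 2) = 5*8 = 40)
46*Z(-5) + (T + 4)² = 46*(-5) + (40 + 4)² = -230 + 44² = -230 + 1936 = 1706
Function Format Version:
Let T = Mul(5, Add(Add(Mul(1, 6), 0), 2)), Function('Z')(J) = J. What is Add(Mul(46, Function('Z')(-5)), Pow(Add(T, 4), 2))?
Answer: 1706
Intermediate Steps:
T = 40 (T = Mul(5, Add(Add(6, 0), 2)) = Mul(5, Add(6, 2)) = Mul(5, 8) = 40)
Add(Mul(46, Function('Z')(-5)), Pow(Add(T, 4), 2)) = Add(Mul(46, -5), Pow(Add(40, 4), 2)) = Add(-230, Pow(44, 2)) = Add(-230, 1936) = 1706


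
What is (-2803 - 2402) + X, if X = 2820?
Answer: -2385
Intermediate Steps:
(-2803 - 2402) + X = (-2803 - 2402) + 2820 = -5205 + 2820 = -2385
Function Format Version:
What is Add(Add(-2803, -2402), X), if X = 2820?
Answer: -2385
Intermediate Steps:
Add(Add(-2803, -2402), X) = Add(Add(-2803, -2402), 2820) = Add(-5205, 2820) = -2385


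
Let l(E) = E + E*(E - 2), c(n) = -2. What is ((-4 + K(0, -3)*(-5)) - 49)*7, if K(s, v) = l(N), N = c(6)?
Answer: -581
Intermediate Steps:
N = -2
l(E) = E + E*(-2 + E)
K(s, v) = 6 (K(s, v) = -2*(-1 - 2) = -2*(-3) = 6)
((-4 + K(0, -3)*(-5)) - 49)*7 = ((-4 + 6*(-5)) - 49)*7 = ((-4 - 30) - 49)*7 = (-34 - 49)*7 = -83*7 = -581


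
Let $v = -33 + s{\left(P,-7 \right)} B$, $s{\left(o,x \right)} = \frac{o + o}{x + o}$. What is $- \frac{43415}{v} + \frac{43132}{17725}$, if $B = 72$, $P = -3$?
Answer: $- \frac{3845454643}{903975} \approx -4253.9$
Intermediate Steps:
$s{\left(o,x \right)} = \frac{2 o}{o + x}$
$v = \frac{51}{5}$ ($v = -33 + 2 \left(-3\right) \frac{1}{-3 - 7} \cdot 72 = -33 + 2 \left(-3\right) \frac{1}{-10} \cdot 72 = -33 + 2 \left(-3\right) \left(- \frac{1}{10}\right) 72 = -33 + \frac{3}{5} \cdot 72 = -33 + \frac{216}{5} = \frac{51}{5} \approx 10.2$)
$- \frac{43415}{v} + \frac{43132}{17725} = - \frac{43415}{\frac{51}{5}} + \frac{43132}{17725} = \left(-43415\right) \frac{5}{51} + 43132 \cdot \frac{1}{17725} = - \frac{217075}{51} + \frac{43132}{17725} = - \frac{3845454643}{903975}$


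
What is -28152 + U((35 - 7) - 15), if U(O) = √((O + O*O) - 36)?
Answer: -28152 + √146 ≈ -28140.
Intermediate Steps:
U(O) = √(-36 + O + O²) (U(O) = √((O + O²) - 36) = √(-36 + O + O²))
-28152 + U((35 - 7) - 15) = -28152 + √(-36 + ((35 - 7) - 15) + ((35 - 7) - 15)²) = -28152 + √(-36 + (28 - 15) + (28 - 15)²) = -28152 + √(-36 + 13 + 13²) = -28152 + √(-36 + 13 + 169) = -28152 + √146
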